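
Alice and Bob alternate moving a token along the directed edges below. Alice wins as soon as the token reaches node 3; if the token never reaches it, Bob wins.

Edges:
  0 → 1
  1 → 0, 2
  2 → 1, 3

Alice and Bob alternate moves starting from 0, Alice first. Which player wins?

Bob

Track states (vertex, player-to-move).
A0 = {(3,Alice), (3,Bob)}
A1: add {(2,Alice)}.
A2 = A1; e.g. (0,Alice) stays out. (0,Alice) never enters ⇒ Bob avoids the target.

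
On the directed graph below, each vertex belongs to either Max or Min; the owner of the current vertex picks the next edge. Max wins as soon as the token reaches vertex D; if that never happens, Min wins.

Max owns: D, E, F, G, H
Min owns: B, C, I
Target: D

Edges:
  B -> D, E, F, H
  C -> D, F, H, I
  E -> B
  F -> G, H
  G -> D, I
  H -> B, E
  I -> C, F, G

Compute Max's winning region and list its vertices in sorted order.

A0 = {D}
A1: add {G} — G (Max) has G→D.
A2: add {F} — F (Max) has F→G.
A3 = A2; e.g. B (Min) can still go to E. Fixed point.
Max's winning region = {D, F, G}.

D, F, G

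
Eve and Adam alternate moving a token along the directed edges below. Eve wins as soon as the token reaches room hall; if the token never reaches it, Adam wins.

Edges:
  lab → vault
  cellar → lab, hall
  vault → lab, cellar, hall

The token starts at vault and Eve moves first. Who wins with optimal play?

Track states (vertex, player-to-move).
A0 = {(hall,Eve), (hall,Adam)}
A1: add {(cellar,Eve), (vault,Eve)}.
(vault,Eve) ∈ A1 ⇒ Eve forces the target.

Eve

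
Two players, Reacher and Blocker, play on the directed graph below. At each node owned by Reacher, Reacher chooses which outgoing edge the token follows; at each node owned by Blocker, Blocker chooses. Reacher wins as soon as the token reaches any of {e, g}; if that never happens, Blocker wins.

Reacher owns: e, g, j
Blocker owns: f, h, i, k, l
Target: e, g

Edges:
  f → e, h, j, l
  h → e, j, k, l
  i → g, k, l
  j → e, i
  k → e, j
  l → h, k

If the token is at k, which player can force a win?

A0 = {e, g}
A1: add {j} — j (Reacher) has j→e.
A2: add {k} — k (Blocker): all of {e, j} already in.
A3 = A2; e.g. f (Blocker) can still go to h. Fixed point.
k ∈ A2, so Reacher can force the target.

Reacher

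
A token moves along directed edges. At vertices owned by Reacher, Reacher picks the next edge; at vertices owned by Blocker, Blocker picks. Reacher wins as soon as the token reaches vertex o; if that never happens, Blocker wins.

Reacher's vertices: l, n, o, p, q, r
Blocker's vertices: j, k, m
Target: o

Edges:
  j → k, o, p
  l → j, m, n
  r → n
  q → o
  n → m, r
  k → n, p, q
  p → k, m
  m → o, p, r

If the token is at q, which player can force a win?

A0 = {o}
A1: add {q} — q (Reacher) has q→o.
A2 = A1; e.g. j (Blocker) can still go to k. Fixed point.
q ∈ A1, so Reacher can force the target.

Reacher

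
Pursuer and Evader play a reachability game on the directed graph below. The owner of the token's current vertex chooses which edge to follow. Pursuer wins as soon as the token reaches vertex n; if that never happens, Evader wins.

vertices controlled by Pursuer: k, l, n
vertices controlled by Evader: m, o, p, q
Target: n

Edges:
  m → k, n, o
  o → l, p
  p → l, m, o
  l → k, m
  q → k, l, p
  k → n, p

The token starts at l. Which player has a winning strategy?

Pursuer

A0 = {n}
A1: add {k} — k (Pursuer) has k→n.
A2: add {l} — l (Pursuer) has l→k.
A3 = A2; e.g. m (Evader) can still go to o. Fixed point.
l ∈ A2, so Pursuer can force the target.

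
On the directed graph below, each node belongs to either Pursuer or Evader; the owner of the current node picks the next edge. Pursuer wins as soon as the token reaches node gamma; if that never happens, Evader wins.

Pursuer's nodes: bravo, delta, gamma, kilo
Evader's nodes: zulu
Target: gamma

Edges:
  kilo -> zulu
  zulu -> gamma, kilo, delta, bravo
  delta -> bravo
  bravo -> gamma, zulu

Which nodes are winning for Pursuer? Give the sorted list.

bravo, delta, gamma

A0 = {gamma}
A1: add {bravo} — bravo (Pursuer) has bravo→gamma.
A2: add {delta} — delta (Pursuer) has delta→bravo.
A3 = A2; e.g. kilo (Pursuer) has no edge into A2. Fixed point.
Pursuer's winning region = {bravo, delta, gamma}.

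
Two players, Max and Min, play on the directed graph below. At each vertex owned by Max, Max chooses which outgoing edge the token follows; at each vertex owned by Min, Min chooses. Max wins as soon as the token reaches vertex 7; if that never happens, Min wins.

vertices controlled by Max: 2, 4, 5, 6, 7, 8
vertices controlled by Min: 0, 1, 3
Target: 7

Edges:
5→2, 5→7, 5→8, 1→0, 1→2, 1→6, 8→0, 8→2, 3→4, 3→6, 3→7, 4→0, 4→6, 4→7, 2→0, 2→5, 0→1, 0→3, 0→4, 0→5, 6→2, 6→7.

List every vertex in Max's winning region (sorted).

2, 3, 4, 5, 6, 7, 8

A0 = {7}
A1: add {4, 5, 6} — 4 (Max) has 4→7; 5 (Max) has 5→7; 6 (Max) has 6→7.
A2: add {2, 3} — 2 (Max) has 2→5; 3 (Min): all of {4, 6, 7} already in.
A3: add {8} — 8 (Max) has 8→2.
A4 = A3; e.g. 0 (Min) can still go to 1. Fixed point.
Max's winning region = {2, 3, 4, 5, 6, 7, 8}.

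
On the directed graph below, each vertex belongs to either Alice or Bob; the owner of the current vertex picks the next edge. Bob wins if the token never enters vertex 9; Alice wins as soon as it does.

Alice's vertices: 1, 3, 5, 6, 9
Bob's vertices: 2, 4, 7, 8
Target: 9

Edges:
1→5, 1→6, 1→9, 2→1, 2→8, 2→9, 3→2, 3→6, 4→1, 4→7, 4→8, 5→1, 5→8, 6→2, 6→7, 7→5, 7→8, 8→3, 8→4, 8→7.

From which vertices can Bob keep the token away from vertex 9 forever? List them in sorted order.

2, 3, 4, 6, 7, 8

A0 = {9}
A1: add {1} — 1 (Alice) has 1→9.
A2: add {5} — 5 (Alice) has 5→1.
A3 = A2; e.g. 2 (Bob) can still go to 8. Fixed point.
Alice's attractor = {1, 5, 9}; Bob avoids the target exactly from the complement.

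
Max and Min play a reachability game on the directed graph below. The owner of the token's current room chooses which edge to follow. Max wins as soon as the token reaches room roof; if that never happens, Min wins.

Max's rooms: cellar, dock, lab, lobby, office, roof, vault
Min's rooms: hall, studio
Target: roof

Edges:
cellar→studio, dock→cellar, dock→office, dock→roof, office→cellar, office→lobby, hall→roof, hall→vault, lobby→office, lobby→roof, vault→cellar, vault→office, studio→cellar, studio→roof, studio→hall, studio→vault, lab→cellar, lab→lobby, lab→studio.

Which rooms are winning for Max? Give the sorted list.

dock, hall, lab, lobby, office, roof, vault

A0 = {roof}
A1: add {dock, lobby} — dock (Max) has dock→roof; lobby (Max) has lobby→roof.
A2: add {lab, office} — office (Max) has office→lobby; lab (Max) has lab→lobby.
A3: add {vault} — vault (Max) has vault→office.
A4: add {hall} — hall (Min): all of {roof, vault} already in.
A5 = A4; e.g. cellar (Max) has no edge into A4. Fixed point.
Max's winning region = {dock, hall, lab, lobby, office, roof, vault}.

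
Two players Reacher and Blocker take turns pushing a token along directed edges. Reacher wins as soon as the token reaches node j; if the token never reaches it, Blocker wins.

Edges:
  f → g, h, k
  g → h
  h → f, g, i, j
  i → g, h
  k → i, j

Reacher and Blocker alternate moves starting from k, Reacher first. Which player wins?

Reacher

Track states (vertex, player-to-move).
A0 = {(j,Reacher), (j,Blocker)}
A1: add {(h,Reacher), (k,Reacher)}.
(k,Reacher) ∈ A1 ⇒ Reacher forces the target.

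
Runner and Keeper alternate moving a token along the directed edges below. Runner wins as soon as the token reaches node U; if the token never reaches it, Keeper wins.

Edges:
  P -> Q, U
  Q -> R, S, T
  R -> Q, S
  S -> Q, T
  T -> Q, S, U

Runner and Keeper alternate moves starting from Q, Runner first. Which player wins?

Track states (vertex, player-to-move).
A0 = {(U,Runner), (U,Keeper)}
A1: add {(P,Runner), (T,Runner)}.
A2 = A1; e.g. (P,Keeper) stays out. (Q,Runner) never enters ⇒ Keeper avoids the target.

Keeper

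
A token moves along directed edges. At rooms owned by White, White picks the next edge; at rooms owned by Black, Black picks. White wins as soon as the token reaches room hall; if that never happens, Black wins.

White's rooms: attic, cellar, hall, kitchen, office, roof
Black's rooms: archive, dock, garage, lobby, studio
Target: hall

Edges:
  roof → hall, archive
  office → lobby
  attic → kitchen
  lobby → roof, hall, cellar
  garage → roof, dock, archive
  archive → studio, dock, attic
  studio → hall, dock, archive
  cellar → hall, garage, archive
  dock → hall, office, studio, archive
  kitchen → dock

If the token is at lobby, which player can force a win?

White

A0 = {hall}
A1: add {cellar, roof} — roof (White) has roof→hall; cellar (White) has cellar→hall.
A2: add {lobby} — lobby (Black): all of {roof, hall, cellar} already in.
lobby ∈ A2, so White can force the target.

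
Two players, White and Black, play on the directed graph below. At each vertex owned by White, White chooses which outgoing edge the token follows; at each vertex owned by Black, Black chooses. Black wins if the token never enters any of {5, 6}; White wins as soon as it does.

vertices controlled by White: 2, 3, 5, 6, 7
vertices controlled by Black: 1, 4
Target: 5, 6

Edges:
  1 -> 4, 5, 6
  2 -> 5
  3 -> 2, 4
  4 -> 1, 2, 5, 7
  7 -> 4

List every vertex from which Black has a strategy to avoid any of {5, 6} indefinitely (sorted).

A0 = {5, 6}
A1: add {2} — 2 (White) has 2→5.
A2: add {3} — 3 (White) has 3→2.
A3 = A2; e.g. 1 (Black) can still go to 4. Fixed point.
White's attractor = {2, 3, 5, 6}; Black avoids the target exactly from the complement.

1, 4, 7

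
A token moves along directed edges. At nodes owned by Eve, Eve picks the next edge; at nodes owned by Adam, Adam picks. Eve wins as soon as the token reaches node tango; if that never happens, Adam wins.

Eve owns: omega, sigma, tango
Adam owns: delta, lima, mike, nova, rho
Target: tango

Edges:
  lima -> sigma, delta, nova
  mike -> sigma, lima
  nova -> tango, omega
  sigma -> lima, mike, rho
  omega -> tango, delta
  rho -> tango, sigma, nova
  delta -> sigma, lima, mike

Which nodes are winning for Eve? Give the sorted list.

A0 = {tango}
A1: add {omega} — omega (Eve) has omega→tango.
A2: add {nova} — nova (Adam): all of {tango, omega} already in.
A3 = A2; e.g. sigma (Eve) has no edge into A2. Fixed point.
Eve's winning region = {nova, omega, tango}.

nova, omega, tango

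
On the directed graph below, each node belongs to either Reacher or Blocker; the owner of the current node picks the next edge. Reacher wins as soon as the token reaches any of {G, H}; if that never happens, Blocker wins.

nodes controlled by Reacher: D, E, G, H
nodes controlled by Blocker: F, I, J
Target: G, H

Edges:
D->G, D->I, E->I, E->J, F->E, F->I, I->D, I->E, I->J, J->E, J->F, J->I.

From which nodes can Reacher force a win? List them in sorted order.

A0 = {G, H}
A1: add {D} — D (Reacher) has D→G.
A2 = A1; e.g. E (Reacher) has no edge into A1. Fixed point.
Reacher's winning region = {D, G, H}.

D, G, H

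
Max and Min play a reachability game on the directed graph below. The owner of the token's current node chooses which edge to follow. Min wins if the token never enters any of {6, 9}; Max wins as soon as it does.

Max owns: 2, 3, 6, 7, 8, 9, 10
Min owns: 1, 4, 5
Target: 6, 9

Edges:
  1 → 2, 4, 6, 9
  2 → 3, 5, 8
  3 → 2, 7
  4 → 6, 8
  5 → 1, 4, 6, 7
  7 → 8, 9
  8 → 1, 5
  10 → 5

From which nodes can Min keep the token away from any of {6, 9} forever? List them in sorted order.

A0 = {6, 9}
A1: add {7} — 7 (Max) has 7→9.
A2: add {3} — 3 (Max) has 3→7.
A3: add {2} — 2 (Max) has 2→3.
A4 = A3; e.g. 1 (Min) can still go to 4. Fixed point.
Max's attractor = {2, 3, 6, 7, 9}; Min avoids the target exactly from the complement.

1, 4, 5, 8, 10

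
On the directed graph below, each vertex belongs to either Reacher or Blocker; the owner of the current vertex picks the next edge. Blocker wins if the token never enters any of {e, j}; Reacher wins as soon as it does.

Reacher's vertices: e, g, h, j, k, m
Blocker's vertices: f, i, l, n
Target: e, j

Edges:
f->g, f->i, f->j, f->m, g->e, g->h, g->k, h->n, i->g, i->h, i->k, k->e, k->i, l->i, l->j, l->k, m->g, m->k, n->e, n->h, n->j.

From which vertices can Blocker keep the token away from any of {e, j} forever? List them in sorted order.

f, h, i, l, n

A0 = {e, j}
A1: add {g, k} — g (Reacher) has g→e; k (Reacher) has k→e.
A2: add {m} — m (Reacher) has m→g.
A3 = A2; e.g. f (Blocker) can still go to i. Fixed point.
Reacher's attractor = {e, g, j, k, m}; Blocker avoids the target exactly from the complement.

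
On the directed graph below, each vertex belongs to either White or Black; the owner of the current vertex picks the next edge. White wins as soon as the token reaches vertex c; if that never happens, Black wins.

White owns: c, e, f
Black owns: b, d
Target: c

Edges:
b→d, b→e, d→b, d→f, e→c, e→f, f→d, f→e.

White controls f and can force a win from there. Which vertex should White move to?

e

A0 = {c}
A1: add {e} — e (White) has e→c.
A2: add {f} — f (White) has f→e.
A3 = A2; e.g. b (Black) can still go to d. Fixed point.
From f, successor e is in the attractor (rank 1); the other successor d is not.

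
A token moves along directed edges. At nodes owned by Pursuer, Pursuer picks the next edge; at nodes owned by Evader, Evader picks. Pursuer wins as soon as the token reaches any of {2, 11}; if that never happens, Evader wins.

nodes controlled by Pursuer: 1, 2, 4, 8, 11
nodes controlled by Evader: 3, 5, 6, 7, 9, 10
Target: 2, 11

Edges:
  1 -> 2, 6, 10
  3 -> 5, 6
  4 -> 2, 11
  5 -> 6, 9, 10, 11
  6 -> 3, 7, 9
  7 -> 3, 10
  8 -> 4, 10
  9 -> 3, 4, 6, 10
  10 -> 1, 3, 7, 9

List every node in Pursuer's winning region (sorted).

1, 2, 4, 8, 11

A0 = {2, 11}
A1: add {1, 4} — 1 (Pursuer) has 1→2; 4 (Pursuer) has 4→2.
A2: add {8} — 8 (Pursuer) has 8→4.
A3 = A2; e.g. 3 (Evader) can still go to 5. Fixed point.
Pursuer's winning region = {1, 2, 4, 8, 11}.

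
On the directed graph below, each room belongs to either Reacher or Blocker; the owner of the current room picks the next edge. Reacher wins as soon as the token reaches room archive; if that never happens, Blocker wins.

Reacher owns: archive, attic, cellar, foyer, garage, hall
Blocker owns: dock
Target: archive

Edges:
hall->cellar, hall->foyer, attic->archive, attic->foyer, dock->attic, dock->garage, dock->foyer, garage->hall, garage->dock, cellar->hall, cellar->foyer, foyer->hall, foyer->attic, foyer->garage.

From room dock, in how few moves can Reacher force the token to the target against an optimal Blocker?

A0 = {archive}
A1: add {attic} — attic (Reacher) has attic→archive.
A2: add {foyer} — foyer (Reacher) has foyer→attic.
A3: add {cellar, hall} — hall (Reacher) has hall→foyer; cellar (Reacher) has cellar→foyer.
A4: add {garage} — garage (Reacher) has garage→hall.
A5: add {dock} — dock (Blocker): all of {attic, garage, foyer} already in.
A5 = all vertices. Fixed point.
dock enters the attractor at level 5, so Reacher can force the target in 5 moves from there.

5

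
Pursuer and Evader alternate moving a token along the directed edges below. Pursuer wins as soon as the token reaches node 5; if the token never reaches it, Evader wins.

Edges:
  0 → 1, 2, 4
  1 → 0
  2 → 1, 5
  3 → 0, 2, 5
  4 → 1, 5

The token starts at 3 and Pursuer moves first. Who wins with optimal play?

Pursuer

Track states (vertex, player-to-move).
A0 = {(5,Pursuer), (5,Evader)}
A1: add {(2,Pursuer), (3,Pursuer), (4,Pursuer)}.
(3,Pursuer) ∈ A1 ⇒ Pursuer forces the target.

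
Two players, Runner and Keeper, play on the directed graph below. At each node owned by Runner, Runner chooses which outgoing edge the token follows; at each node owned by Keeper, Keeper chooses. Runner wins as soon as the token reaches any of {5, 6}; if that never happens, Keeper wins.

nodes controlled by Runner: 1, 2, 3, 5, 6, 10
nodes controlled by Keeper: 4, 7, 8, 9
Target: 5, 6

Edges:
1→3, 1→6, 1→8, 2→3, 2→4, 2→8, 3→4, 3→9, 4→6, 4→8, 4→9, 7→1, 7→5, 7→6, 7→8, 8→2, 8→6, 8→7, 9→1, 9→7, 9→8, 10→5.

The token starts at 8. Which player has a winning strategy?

A0 = {5, 6}
A1: add {1, 10} — 1 (Runner) has 1→6; 10 (Runner) has 10→5.
A2 = A1; e.g. 2 (Runner) has no edge into A1. Fixed point.
8 never enters the attractor, so Keeper can avoid the target forever.

Keeper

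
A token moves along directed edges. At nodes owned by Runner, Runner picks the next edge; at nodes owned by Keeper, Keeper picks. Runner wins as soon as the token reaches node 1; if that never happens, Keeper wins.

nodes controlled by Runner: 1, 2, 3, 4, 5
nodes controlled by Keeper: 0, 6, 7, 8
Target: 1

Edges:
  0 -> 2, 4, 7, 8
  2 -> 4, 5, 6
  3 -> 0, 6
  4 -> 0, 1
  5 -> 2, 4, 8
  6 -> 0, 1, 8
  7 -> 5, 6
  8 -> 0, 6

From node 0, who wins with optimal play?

A0 = {1}
A1: add {4} — 4 (Runner) has 4→1.
A2: add {2, 5} — 2 (Runner) has 2→4; 5 (Runner) has 5→4.
A3 = A2; e.g. 0 (Keeper) can still go to 7. Fixed point.
0 never enters the attractor, so Keeper can avoid the target forever.

Keeper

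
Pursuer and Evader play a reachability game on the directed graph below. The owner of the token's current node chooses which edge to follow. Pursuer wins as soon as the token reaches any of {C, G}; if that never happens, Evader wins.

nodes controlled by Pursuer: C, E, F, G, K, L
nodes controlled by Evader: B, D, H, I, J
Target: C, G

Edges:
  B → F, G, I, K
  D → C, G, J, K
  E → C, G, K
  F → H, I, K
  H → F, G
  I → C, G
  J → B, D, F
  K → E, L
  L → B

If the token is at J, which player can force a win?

A0 = {C, G}
A1: add {E, I} — E (Pursuer) has E→C; I (Evader): all of {C, G} already in.
A2: add {F, K} — F (Pursuer) has F→I; K (Pursuer) has K→E.
A3: add {B, H} — B (Evader): all of {F, G, I, K} already in; H (Evader): all of {F, G} already in.
A4: add {L} — L (Pursuer) has L→B.
A5 = A4; e.g. D (Evader) can still go to J. Fixed point.
J never enters the attractor, so Evader can avoid the target forever.

Evader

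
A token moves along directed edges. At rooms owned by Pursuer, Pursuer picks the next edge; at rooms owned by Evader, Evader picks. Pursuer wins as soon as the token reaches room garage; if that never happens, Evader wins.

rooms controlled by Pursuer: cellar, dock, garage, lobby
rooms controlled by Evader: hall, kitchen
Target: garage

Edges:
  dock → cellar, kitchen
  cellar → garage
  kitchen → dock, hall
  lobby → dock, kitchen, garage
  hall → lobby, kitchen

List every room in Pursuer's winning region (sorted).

cellar, dock, garage, lobby

A0 = {garage}
A1: add {cellar, lobby} — cellar (Pursuer) has cellar→garage; lobby (Pursuer) has lobby→garage.
A2: add {dock} — dock (Pursuer) has dock→cellar.
A3 = A2; e.g. hall (Evader) can still go to kitchen. Fixed point.
Pursuer's winning region = {cellar, dock, garage, lobby}.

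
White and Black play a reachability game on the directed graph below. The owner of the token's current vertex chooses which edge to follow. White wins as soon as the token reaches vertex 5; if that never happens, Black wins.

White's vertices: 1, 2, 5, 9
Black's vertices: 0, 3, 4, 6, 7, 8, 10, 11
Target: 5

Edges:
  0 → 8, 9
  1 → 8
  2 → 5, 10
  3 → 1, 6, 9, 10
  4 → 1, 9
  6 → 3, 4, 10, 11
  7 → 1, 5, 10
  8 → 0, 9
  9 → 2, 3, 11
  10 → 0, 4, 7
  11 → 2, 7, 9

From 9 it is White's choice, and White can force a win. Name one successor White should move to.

2

A0 = {5}
A1: add {2} — 2 (White) has 2→5.
A2: add {9} — 9 (White) has 9→2.
A3 = A2; e.g. 0 (Black) can still go to 8. Fixed point.
From 9, successor 2 is in the attractor (rank 1); the other successors 3, 11 are not.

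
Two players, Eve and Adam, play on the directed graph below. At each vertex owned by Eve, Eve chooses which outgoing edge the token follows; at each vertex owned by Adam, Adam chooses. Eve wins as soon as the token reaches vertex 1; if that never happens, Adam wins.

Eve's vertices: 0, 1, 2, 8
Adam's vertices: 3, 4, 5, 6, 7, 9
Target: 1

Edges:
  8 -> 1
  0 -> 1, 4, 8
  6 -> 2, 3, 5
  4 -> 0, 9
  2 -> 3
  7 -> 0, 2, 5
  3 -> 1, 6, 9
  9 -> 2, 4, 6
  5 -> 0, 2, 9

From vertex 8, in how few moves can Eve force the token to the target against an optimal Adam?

1

A0 = {1}
A1: add {0, 8} — 0 (Eve) has 0→1; 8 (Eve) has 8→1.
A2 = A1; e.g. 2 (Eve) has no edge into A1. Fixed point.
8 enters the attractor at level 1, so Eve can force the target in 1 move from there.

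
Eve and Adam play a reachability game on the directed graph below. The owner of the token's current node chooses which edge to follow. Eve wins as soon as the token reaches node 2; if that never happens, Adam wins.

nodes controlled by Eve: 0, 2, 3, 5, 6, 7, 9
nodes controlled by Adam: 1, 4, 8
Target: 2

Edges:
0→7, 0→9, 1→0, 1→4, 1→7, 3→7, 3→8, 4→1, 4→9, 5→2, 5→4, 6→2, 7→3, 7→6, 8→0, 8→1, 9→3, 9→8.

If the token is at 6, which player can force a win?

Eve

A0 = {2}
A1: add {5, 6} — 5 (Eve) has 5→2; 6 (Eve) has 6→2.
6 ∈ A1, so Eve can force the target.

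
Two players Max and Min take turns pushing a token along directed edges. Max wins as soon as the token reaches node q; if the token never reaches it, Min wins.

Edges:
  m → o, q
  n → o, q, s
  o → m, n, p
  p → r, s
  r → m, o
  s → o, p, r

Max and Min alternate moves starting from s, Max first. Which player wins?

Track states (vertex, player-to-move).
A0 = {(q,Max), (q,Min)}
A1: add {(m,Max), (n,Max)}.
A2 = A1; e.g. (m,Min) stays out. (s,Max) never enters ⇒ Min avoids the target.

Min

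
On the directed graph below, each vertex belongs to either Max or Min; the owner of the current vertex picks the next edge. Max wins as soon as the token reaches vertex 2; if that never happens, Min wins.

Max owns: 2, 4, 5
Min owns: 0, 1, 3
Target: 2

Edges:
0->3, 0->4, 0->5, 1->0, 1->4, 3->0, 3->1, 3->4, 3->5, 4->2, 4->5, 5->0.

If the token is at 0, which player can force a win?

Min

A0 = {2}
A1: add {4} — 4 (Max) has 4→2.
A2 = A1; e.g. 0 (Min) can still go to 3. Fixed point.
0 never enters the attractor, so Min can avoid the target forever.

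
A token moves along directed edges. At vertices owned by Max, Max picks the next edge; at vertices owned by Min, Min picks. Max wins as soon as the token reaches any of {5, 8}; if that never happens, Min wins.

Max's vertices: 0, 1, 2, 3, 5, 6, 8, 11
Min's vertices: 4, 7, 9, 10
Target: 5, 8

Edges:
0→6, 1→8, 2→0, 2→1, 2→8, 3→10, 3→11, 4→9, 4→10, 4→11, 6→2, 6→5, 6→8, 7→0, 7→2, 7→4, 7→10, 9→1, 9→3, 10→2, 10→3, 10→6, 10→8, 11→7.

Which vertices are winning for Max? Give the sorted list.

0, 1, 2, 5, 6, 8

A0 = {5, 8}
A1: add {1, 2, 6} — 1 (Max) has 1→8; 2 (Max) has 2→8; 6 (Max) has 6→5.
A2: add {0} — 0 (Max) has 0→6.
A3 = A2; e.g. 3 (Max) has no edge into A2. Fixed point.
Max's winning region = {0, 1, 2, 5, 6, 8}.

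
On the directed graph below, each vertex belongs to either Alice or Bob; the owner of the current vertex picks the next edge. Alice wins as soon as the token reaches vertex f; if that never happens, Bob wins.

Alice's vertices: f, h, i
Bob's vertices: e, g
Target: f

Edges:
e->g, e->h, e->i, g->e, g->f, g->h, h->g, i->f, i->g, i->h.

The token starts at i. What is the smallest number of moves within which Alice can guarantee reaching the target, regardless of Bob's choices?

A0 = {f}
A1: add {i} — i (Alice) has i→f.
A2 = A1; e.g. e (Bob) can still go to g. Fixed point.
i enters the attractor at level 1, so Alice can force the target in 1 move from there.

1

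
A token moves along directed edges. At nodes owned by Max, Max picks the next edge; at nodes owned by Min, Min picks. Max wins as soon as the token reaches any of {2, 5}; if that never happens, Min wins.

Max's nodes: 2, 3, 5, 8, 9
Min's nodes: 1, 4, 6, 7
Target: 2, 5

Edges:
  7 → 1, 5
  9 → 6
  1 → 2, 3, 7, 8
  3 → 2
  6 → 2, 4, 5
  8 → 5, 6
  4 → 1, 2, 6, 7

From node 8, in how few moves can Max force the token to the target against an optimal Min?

1

A0 = {2, 5}
A1: add {3, 8} — 3 (Max) has 3→2; 8 (Max) has 8→5.
A2 = A1; e.g. 1 (Min) can still go to 7. Fixed point.
8 enters the attractor at level 1, so Max can force the target in 1 move from there.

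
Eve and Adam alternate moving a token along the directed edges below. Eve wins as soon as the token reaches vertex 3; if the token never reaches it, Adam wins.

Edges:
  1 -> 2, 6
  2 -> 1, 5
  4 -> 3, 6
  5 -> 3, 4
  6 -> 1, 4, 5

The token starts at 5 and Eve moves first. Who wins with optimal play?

Eve

Track states (vertex, player-to-move).
A0 = {(3,Eve), (3,Adam)}
A1: add {(4,Eve), (5,Eve)}.
(5,Eve) ∈ A1 ⇒ Eve forces the target.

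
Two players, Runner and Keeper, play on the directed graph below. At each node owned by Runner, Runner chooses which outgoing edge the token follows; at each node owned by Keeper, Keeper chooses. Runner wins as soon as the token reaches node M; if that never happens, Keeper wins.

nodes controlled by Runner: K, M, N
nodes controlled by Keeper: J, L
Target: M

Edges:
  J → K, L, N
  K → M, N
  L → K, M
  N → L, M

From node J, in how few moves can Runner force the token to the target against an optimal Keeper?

3

A0 = {M}
A1: add {K, N} — K (Runner) has K→M; N (Runner) has N→M.
A2: add {L} — L (Keeper): all of {K, M} already in.
A3: add {J} — J (Keeper): all of {K, L, N} already in.
A3 = all vertices. Fixed point.
J enters the attractor at level 3, so Runner can force the target in 3 moves from there.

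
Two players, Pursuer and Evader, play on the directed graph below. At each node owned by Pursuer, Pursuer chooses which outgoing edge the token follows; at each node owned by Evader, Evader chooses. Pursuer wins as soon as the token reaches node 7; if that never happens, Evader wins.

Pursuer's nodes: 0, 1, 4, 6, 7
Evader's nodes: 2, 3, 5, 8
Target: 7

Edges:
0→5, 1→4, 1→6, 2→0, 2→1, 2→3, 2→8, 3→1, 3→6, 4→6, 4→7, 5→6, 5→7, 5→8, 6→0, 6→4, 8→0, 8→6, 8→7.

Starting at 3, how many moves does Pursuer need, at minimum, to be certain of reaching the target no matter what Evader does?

A0 = {7}
A1: add {4} — 4 (Pursuer) has 4→7.
A2: add {1, 6} — 1 (Pursuer) has 1→4; 6 (Pursuer) has 6→4.
A3: add {3} — 3 (Evader): all of {1, 6} already in.
A4 = A3; e.g. 0 (Pursuer) has no edge into A3. Fixed point.
3 enters the attractor at level 3, so Pursuer can force the target in 3 moves from there.

3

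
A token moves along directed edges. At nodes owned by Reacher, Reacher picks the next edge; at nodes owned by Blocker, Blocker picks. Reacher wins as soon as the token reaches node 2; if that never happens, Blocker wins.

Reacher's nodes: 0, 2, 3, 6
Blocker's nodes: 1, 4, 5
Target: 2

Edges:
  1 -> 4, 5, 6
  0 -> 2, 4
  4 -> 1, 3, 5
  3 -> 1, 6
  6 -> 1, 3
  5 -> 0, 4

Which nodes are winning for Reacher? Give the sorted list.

0, 2

A0 = {2}
A1: add {0} — 0 (Reacher) has 0→2.
A2 = A1; e.g. 1 (Blocker) can still go to 4. Fixed point.
Reacher's winning region = {0, 2}.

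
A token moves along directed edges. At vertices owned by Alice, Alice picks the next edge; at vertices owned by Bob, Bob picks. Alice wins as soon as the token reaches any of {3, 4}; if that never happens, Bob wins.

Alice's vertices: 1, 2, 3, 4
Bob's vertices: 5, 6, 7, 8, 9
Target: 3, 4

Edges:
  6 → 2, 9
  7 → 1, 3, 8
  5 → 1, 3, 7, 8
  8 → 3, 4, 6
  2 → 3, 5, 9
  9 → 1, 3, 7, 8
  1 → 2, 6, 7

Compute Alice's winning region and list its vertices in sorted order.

A0 = {3, 4}
A1: add {2} — 2 (Alice) has 2→3.
A2: add {1} — 1 (Alice) has 1→2.
A3 = A2; e.g. 5 (Bob) can still go to 7. Fixed point.
Alice's winning region = {1, 2, 3, 4}.

1, 2, 3, 4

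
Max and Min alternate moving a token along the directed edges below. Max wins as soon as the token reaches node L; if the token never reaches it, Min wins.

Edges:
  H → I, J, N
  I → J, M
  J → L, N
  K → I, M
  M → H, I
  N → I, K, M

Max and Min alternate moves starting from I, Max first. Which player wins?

Min

Track states (vertex, player-to-move).
A0 = {(L,Max), (L,Min)}
A1: add {(J,Max)}.
A2 = A1; e.g. (H,Max) stays out. (I,Max) never enters ⇒ Min avoids the target.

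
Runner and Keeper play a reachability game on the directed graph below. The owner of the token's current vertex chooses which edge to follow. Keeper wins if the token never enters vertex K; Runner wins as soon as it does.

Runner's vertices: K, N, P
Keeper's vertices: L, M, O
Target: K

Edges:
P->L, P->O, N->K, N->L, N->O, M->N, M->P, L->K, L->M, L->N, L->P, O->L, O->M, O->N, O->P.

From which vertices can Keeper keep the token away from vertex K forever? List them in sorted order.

A0 = {K}
A1: add {N} — N (Runner) has N→K.
A2 = A1; e.g. L (Keeper) can still go to M. Fixed point.
Runner's attractor = {K, N}; Keeper avoids the target exactly from the complement.

L, M, O, P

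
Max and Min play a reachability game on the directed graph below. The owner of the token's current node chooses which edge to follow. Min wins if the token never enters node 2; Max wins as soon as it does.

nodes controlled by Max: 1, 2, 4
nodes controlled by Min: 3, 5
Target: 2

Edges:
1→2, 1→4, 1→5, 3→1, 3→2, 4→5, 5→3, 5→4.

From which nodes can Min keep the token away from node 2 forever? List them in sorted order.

A0 = {2}
A1: add {1} — 1 (Max) has 1→2.
A2: add {3} — 3 (Min): all of {1, 2} already in.
A3 = A2; e.g. 4 (Max) has no edge into A2. Fixed point.
Max's attractor = {1, 2, 3}; Min avoids the target exactly from the complement.

4, 5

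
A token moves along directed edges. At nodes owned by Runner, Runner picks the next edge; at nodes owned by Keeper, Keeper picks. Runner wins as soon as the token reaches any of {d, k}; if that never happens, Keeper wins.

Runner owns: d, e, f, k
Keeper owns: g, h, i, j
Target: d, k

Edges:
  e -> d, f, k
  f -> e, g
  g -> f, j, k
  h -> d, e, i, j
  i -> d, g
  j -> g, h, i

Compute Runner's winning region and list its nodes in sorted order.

d, e, f, k

A0 = {d, k}
A1: add {e} — e (Runner) has e→d.
A2: add {f} — f (Runner) has f→e.
A3 = A2; e.g. g (Keeper) can still go to j. Fixed point.
Runner's winning region = {d, e, f, k}.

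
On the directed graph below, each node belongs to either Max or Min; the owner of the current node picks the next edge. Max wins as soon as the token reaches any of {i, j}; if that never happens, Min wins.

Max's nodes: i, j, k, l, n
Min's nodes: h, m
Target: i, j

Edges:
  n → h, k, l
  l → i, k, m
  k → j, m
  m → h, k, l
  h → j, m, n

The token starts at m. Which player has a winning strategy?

A0 = {i, j}
A1: add {k, l} — k (Max) has k→j; l (Max) has l→i.
A2: add {n} — n (Max) has n→k.
A3 = A2; e.g. h (Min) can still go to m. Fixed point.
m never enters the attractor, so Min can avoid the target forever.

Min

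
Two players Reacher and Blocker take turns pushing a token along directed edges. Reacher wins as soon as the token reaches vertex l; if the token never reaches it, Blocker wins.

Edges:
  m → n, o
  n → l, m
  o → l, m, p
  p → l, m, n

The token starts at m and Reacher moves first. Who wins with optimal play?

Track states (vertex, player-to-move).
A0 = {(l,Reacher), (l,Blocker)}
A1: add {(n,Reacher), (o,Reacher), (p,Reacher)}.
A2: add {(m,Blocker)}.
A3 = A2; e.g. (m,Reacher) stays out. (m,Reacher) never enters ⇒ Blocker avoids the target.

Blocker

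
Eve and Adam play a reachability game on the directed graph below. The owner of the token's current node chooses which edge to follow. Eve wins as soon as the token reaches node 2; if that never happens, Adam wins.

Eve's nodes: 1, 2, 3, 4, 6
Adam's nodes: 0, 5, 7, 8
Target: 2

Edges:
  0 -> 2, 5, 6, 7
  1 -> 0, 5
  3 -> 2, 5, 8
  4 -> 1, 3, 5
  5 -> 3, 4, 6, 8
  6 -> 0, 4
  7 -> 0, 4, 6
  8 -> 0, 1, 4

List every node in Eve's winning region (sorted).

A0 = {2}
A1: add {3} — 3 (Eve) has 3→2.
A2: add {4} — 4 (Eve) has 4→3.
A3: add {6} — 6 (Eve) has 6→4.
A4 = A3; e.g. 0 (Adam) can still go to 5. Fixed point.
Eve's winning region = {2, 3, 4, 6}.

2, 3, 4, 6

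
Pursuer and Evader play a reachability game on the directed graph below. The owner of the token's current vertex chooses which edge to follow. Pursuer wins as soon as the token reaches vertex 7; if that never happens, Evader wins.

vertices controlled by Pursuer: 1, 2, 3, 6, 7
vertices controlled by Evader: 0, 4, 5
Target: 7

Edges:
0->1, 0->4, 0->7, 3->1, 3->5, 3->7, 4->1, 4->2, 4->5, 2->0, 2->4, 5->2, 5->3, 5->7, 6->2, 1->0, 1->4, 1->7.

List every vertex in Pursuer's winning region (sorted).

1, 3, 7

A0 = {7}
A1: add {1, 3} — 1 (Pursuer) has 1→7; 3 (Pursuer) has 3→7.
A2 = A1; e.g. 0 (Evader) can still go to 4. Fixed point.
Pursuer's winning region = {1, 3, 7}.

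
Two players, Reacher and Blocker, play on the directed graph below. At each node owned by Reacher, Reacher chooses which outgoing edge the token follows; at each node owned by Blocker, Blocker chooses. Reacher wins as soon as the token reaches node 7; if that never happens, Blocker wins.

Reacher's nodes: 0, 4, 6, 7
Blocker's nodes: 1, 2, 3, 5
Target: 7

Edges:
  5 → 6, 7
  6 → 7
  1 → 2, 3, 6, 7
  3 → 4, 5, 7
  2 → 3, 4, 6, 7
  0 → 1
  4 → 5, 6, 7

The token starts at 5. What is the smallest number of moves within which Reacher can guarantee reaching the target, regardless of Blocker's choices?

2

A0 = {7}
A1: add {4, 6} — 4 (Reacher) has 4→7; 6 (Reacher) has 6→7.
A2: add {5} — 5 (Blocker): all of {6, 7} already in.
5 enters the attractor at level 2, so Reacher can force the target in 2 moves from there.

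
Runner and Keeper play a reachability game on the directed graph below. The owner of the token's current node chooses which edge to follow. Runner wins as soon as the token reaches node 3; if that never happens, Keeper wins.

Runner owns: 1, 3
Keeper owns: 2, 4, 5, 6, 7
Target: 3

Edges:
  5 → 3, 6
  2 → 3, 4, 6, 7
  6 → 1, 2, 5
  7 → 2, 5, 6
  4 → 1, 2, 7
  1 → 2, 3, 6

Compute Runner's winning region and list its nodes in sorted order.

A0 = {3}
A1: add {1} — 1 (Runner) has 1→3.
A2 = A1; e.g. 2 (Keeper) can still go to 4. Fixed point.
Runner's winning region = {1, 3}.

1, 3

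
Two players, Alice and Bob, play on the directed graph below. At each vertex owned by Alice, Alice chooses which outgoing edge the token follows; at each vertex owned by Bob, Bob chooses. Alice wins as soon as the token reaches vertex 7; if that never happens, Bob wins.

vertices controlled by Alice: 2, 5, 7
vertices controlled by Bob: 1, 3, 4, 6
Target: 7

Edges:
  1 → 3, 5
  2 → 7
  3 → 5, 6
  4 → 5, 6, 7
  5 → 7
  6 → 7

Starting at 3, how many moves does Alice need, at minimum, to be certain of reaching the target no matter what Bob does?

2

A0 = {7}
A1: add {2, 5, 6} — 2 (Alice) has 2→7; 5 (Alice) has 5→7; 6 (Bob): all of {7} already in.
A2: add {3, 4} — 3 (Bob): all of {5, 6} already in; 4 (Bob): all of {5, 6, 7} already in.
3 enters the attractor at level 2, so Alice can force the target in 2 moves from there.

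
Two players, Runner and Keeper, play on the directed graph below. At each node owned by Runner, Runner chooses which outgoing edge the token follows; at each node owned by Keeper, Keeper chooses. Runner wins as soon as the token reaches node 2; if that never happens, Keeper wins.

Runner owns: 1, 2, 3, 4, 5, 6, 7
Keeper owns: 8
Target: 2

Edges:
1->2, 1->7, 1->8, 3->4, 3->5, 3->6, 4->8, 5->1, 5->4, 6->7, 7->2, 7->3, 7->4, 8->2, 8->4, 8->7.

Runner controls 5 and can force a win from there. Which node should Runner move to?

A0 = {2}
A1: add {1, 7} — 1 (Runner) has 1→2; 7 (Runner) has 7→2.
A2: add {5, 6} — 5 (Runner) has 5→1; 6 (Runner) has 6→7.
A3: add {3} — 3 (Runner) has 3→5.
A4 = A3; e.g. 4 (Runner) has no edge into A3. Fixed point.
From 5, successor 1 is in the attractor (rank 1); the other successor 4 is not.

1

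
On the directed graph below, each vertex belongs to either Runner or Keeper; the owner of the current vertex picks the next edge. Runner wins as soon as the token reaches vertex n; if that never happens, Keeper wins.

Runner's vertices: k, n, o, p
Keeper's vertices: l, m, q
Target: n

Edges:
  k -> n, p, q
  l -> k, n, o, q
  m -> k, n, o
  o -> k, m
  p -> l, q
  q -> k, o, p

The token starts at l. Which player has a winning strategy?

Keeper

A0 = {n}
A1: add {k} — k (Runner) has k→n.
A2: add {o} — o (Runner) has o→k.
A3: add {m} — m (Keeper): all of {k, n, o} already in.
A4 = A3; e.g. l (Keeper) can still go to q. Fixed point.
l never enters the attractor, so Keeper can avoid the target forever.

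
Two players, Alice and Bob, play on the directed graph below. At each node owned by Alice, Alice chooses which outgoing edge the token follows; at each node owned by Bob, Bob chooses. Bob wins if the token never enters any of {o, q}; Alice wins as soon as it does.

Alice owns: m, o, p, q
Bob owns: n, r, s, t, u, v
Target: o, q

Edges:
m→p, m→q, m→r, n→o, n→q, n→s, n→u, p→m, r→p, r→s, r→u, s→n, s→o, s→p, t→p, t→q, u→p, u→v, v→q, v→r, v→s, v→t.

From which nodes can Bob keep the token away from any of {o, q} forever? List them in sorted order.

n, r, s, u, v

A0 = {o, q}
A1: add {m} — m (Alice) has m→q.
A2: add {p} — p (Alice) has p→m.
A3: add {t} — t (Bob): all of {p, q} already in.
A4 = A3; e.g. n (Bob) can still go to s. Fixed point.
Alice's attractor = {m, o, p, q, t}; Bob avoids the target exactly from the complement.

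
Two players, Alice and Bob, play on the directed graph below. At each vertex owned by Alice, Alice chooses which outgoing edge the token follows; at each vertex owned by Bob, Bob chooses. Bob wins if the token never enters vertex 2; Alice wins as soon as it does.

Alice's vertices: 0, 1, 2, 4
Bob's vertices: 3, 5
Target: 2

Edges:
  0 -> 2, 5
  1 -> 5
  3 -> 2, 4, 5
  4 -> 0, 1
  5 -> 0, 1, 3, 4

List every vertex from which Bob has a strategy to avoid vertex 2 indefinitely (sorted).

1, 3, 5

A0 = {2}
A1: add {0} — 0 (Alice) has 0→2.
A2: add {4} — 4 (Alice) has 4→0.
A3 = A2; e.g. 1 (Alice) has no edge into A2. Fixed point.
Alice's attractor = {0, 2, 4}; Bob avoids the target exactly from the complement.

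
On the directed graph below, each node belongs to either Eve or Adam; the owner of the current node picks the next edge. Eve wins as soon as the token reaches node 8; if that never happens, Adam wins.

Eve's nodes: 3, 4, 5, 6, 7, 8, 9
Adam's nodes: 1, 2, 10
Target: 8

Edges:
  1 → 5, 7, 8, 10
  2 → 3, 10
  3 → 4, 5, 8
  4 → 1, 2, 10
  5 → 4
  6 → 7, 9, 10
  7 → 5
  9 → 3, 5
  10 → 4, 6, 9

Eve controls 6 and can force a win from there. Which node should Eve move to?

9

A0 = {8}
A1: add {3} — 3 (Eve) has 3→8.
A2: add {9} — 9 (Eve) has 9→3.
A3: add {6} — 6 (Eve) has 6→9.
A4 = A3; e.g. 1 (Adam) can still go to 5. Fixed point.
From 6, successor 9 is in the attractor (rank 2); the other successors 7, 10 are not.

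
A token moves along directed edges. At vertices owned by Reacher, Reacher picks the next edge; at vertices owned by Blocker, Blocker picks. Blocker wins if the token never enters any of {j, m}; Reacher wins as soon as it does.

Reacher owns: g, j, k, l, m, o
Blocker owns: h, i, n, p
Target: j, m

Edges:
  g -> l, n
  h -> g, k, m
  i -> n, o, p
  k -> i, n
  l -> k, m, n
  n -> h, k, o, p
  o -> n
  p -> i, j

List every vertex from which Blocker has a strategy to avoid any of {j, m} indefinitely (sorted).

A0 = {j, m}
A1: add {l} — l (Reacher) has l→m.
A2: add {g} — g (Reacher) has g→l.
A3 = A2; e.g. h (Blocker) can still go to k. Fixed point.
Reacher's attractor = {g, j, l, m}; Blocker avoids the target exactly from the complement.

h, i, k, n, o, p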